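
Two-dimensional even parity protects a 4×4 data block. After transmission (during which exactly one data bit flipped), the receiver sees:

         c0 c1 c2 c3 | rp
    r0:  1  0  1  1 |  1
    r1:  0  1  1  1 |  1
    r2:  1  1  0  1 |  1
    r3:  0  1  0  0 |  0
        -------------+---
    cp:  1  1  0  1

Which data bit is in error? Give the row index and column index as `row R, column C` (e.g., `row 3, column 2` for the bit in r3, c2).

row 3, column 0

Recompute each row's even parity and compare to rp:
  r0: data parity 1, sent rp 1 → ok
  r1: data parity 1, sent rp 1 → ok
  r2: data parity 1, sent rp 1 → ok
  r3: data parity 1, sent rp 0 → mismatch
Recompute each column's even parity and compare to cp:
  c0: data parity 0, sent cp 1 → mismatch
  c1: data parity 1, sent cp 1 → ok
  c2: data parity 0, sent cp 0 → ok
  c3: data parity 1, sent cp 1 → ok
Exactly one row (r3) and one column (c0) fail → the flipped bit is at their intersection.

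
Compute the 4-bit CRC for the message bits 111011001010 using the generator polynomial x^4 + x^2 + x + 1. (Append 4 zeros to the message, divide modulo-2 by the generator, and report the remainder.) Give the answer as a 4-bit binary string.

Append 4 zeros: 1110110010100000. Divide by 10111 (XOR where the leading bit is 1):
  pos 0: 11101 XOR 10111 = 01010
  pos 1: 10101 XOR 10111 = 00010
  pos 4: 10001 XOR 10111 = 00110
  pos 6: 11001 XOR 10111 = 01110
  pos 7: 11100 XOR 10111 = 01011
  pos 8: 10110 XOR 10111 = 00001
Remainder (last 4 bits) = 1000. This is the CRC / FCS.

1000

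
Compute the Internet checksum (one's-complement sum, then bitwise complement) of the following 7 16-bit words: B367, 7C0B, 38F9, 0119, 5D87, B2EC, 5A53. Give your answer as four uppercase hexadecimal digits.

One's-complement addition (fold any carry out of bit 15 back into bit 0):
  0xB367 + 0x7C0B = 0x12F72 → wrap carry → 0x2F73
  0x2F73 + 0x38F9 = 0x0686C
  0x686C + 0x0119 = 0x06985
  0x6985 + 0x5D87 = 0x0C70C
  0xC70C + 0xB2EC = 0x179F8 → wrap carry → 0x79F9
  0x79F9 + 0x5A53 = 0x0D44C
One's-complement sum = 0xD44C.
Checksum = ~0xD44C & 0xFFFF = 0x2BB3.

2BB3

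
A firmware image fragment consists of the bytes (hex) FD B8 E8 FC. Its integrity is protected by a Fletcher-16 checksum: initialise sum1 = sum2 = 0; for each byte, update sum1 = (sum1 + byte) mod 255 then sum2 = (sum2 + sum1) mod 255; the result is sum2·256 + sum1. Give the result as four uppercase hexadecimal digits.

Running sums (mod 255):
  after byte 0 (FD): sum1=253, sum2=253
  after byte 1 (B8): sum1=182, sum2=180
  after byte 2 (E8): sum1=159, sum2=84
  after byte 3 (FC): sum1=156, sum2=240
Checksum = sum2·256 + sum1 = 240·256 + 156 = 61596 = 0xF09C.

F09C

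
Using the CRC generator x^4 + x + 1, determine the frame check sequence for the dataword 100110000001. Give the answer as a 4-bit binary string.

Append 4 zeros: 1001100000010000. Divide by 10011 (XOR where the leading bit is 1):
  pos 0: 10011 XOR 10011 = 00000
  pos 11: 10000 XOR 10011 = 00011
Remainder (last 4 bits) = 0011. This is the CRC / FCS.

0011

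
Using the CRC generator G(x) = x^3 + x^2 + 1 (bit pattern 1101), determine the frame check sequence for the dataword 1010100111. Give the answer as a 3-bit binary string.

Append 3 zeros: 1010100111000. Divide by 1101 (XOR where the leading bit is 1):
  pos 0: 1010 XOR 1101 = 0111
  pos 1: 1111 XOR 1101 = 0010
  pos 3: 1000 XOR 1101 = 0101
  pos 4: 1011 XOR 1101 = 0110
  pos 5: 1101 XOR 1101 = 0000
  pos 9: 1000 XOR 1101 = 0101
Remainder (last 3 bits) = 101. This is the CRC / FCS.

101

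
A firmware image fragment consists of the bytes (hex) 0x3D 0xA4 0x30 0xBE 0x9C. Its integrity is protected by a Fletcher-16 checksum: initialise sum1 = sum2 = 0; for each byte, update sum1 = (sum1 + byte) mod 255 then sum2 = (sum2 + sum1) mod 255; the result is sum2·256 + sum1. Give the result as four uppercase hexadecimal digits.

6F6D

Running sums (mod 255):
  after byte 0 (0x3D): sum1=61, sum2=61
  after byte 1 (0xA4): sum1=225, sum2=31
  after byte 2 (0x30): sum1=18, sum2=49
  after byte 3 (0xBE): sum1=208, sum2=2
  after byte 4 (0x9C): sum1=109, sum2=111
Checksum = sum2·256 + sum1 = 111·256 + 109 = 28525 = 0x6F6D.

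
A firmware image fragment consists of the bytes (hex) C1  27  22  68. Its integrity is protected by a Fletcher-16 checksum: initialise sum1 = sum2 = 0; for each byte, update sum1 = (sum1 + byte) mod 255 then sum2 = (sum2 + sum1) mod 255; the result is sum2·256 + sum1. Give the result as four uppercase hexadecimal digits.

Running sums (mod 255):
  after byte 0 (C1): sum1=193, sum2=193
  after byte 1 (27): sum1=232, sum2=170
  after byte 2 (22): sum1=11, sum2=181
  after byte 3 (68): sum1=115, sum2=41
Checksum = sum2·256 + sum1 = 41·256 + 115 = 10611 = 0x2973.

2973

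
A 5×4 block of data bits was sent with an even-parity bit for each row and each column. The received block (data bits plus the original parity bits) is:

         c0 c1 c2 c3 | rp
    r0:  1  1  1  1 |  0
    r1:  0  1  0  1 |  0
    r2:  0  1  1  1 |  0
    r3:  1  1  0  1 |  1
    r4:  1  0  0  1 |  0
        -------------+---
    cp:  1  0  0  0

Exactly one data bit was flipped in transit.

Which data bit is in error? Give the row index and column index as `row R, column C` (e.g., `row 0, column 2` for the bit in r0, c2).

Recompute each row's even parity and compare to rp:
  r0: data parity 0, sent rp 0 → ok
  r1: data parity 0, sent rp 0 → ok
  r2: data parity 1, sent rp 0 → mismatch
  r3: data parity 1, sent rp 1 → ok
  r4: data parity 0, sent rp 0 → ok
Recompute each column's even parity and compare to cp:
  c0: data parity 1, sent cp 1 → ok
  c1: data parity 0, sent cp 0 → ok
  c2: data parity 0, sent cp 0 → ok
  c3: data parity 1, sent cp 0 → mismatch
Exactly one row (r2) and one column (c3) fail → the flipped bit is at their intersection.

row 2, column 3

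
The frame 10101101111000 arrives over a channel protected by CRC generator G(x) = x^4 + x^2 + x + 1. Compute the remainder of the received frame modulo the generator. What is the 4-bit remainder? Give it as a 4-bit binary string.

0000

Modulo-2 division of 10101101111000 by 10111:
  pos 0: 10101 XOR 10111 = 00010
  pos 3: 10101 XOR 10111 = 00010
  pos 6: 10111 XOR 10111 = 00000
Remainder = 0000 (zero — the frame passes the CRC check).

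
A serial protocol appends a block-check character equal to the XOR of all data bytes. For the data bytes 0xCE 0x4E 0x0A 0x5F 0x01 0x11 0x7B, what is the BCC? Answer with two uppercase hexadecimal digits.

BE

XOR the bytes together:
  start with 0xCE
  0xCE ⊕ 0x4E = 0x80
  0x80 ⊕ 0x0A = 0x8A
  0x8A ⊕ 0x5F = 0xD5
  0xD5 ⊕ 0x01 = 0xD4
  0xD4 ⊕ 0x11 = 0xC5
  0xC5 ⊕ 0x7B = 0xBE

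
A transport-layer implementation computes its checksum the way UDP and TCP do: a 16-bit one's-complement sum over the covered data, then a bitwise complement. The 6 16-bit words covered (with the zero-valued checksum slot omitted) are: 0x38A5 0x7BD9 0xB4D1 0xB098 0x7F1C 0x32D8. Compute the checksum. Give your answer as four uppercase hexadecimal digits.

One's-complement addition (fold any carry out of bit 15 back into bit 0):
  0x38A5 + 0x7BD9 = 0x0B47E
  0xB47E + 0xB4D1 = 0x1694F → wrap carry → 0x6950
  0x6950 + 0xB098 = 0x119E8 → wrap carry → 0x19E9
  0x19E9 + 0x7F1C = 0x09905
  0x9905 + 0x32D8 = 0x0CBDD
One's-complement sum = 0xCBDD.
Checksum = ~0xCBDD & 0xFFFF = 0x3422.

3422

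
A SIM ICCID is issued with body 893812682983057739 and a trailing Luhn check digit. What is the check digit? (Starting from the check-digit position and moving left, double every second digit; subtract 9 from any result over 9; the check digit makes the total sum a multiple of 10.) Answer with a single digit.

Partial digits right→left: 9 3 7 7 5 0 3 8 9 2 8 6 2 1 8 3 9 8
Double every second digit counting from the check-digit position (so the 1st, 3rd, 5th, ... of the partial from the right).
  doubled (with −9 where >9): 9 5 1 6 9 7 4 7 9 → sum 57
  kept as-is: 3 7 0 8 2 6 1 3 8 → sum 38
Total = 57 + 38 = 95.
Check digit = (10 − (95 mod 10)) mod 10 = 5.

5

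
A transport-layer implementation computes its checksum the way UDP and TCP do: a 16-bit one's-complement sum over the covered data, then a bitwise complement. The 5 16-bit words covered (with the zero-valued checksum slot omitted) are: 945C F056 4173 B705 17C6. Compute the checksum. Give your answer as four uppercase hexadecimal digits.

6B0D

One's-complement addition (fold any carry out of bit 15 back into bit 0):
  0x945C + 0xF056 = 0x184B2 → wrap carry → 0x84B3
  0x84B3 + 0x4173 = 0x0C626
  0xC626 + 0xB705 = 0x17D2B → wrap carry → 0x7D2C
  0x7D2C + 0x17C6 = 0x094F2
One's-complement sum = 0x94F2.
Checksum = ~0x94F2 & 0xFFFF = 0x6B0D.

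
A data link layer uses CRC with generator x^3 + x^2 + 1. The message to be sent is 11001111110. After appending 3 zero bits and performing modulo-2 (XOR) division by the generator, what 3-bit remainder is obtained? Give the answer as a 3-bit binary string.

000

Append 3 zeros: 11001111110000. Divide by 1101 (XOR where the leading bit is 1):
  pos 0: 1100 XOR 1101 = 0001
  pos 3: 1111 XOR 1101 = 0010
  pos 5: 1011 XOR 1101 = 0110
  pos 6: 1101 XOR 1101 = 0000
Remainder (last 3 bits) = 000. This is the CRC / FCS.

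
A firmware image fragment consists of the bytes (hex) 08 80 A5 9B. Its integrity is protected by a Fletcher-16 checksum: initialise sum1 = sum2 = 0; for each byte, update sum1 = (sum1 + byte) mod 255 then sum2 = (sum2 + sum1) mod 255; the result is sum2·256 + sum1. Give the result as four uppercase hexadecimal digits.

88C9

Running sums (mod 255):
  after byte 0 (08): sum1=8, sum2=8
  after byte 1 (80): sum1=136, sum2=144
  after byte 2 (A5): sum1=46, sum2=190
  after byte 3 (9B): sum1=201, sum2=136
Checksum = sum2·256 + sum1 = 136·256 + 201 = 35017 = 0x88C9.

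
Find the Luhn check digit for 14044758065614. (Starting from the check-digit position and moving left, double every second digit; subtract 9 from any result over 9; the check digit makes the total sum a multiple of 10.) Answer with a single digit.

2

Partial digits right→left: 4 1 6 5 6 0 8 5 7 4 4 0 4 1
Double every second digit counting from the check-digit position (so the 1st, 3rd, 5th, ... of the partial from the right).
  doubled (with −9 where >9): 8 3 3 7 5 8 8 → sum 42
  kept as-is: 1 5 0 5 4 0 1 → sum 16
Total = 42 + 16 = 58.
Check digit = (10 − (58 mod 10)) mod 10 = 2.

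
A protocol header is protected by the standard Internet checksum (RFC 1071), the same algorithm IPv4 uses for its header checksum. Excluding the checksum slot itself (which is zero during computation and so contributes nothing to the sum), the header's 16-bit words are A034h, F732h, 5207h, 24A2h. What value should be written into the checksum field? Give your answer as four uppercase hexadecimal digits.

One's-complement addition (fold any carry out of bit 15 back into bit 0):
  0xA034 + 0xF732 = 0x19766 → wrap carry → 0x9767
  0x9767 + 0x5207 = 0x0E96E
  0xE96E + 0x24A2 = 0x10E10 → wrap carry → 0x0E11
One's-complement sum = 0x0E11.
Checksum = ~0x0E11 & 0xFFFF = 0xF1EE.

F1EE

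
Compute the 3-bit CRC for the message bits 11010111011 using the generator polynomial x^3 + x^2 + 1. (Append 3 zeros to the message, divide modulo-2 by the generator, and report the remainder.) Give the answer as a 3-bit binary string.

Append 3 zeros: 11010111011000. Divide by 1101 (XOR where the leading bit is 1):
  pos 0: 1101 XOR 1101 = 0000
  pos 5: 1110 XOR 1101 = 0011
  pos 7: 1111 XOR 1101 = 0010
  pos 9: 1000 XOR 1101 = 0101
  pos 10: 1010 XOR 1101 = 0111
Remainder (last 3 bits) = 111. This is the CRC / FCS.

111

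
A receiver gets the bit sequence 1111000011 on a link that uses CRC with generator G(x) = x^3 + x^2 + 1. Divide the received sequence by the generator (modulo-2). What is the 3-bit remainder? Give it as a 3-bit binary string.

Modulo-2 division of 1111000011 by 1101:
  pos 0: 1111 XOR 1101 = 0010
  pos 2: 1000 XOR 1101 = 0101
  pos 3: 1010 XOR 1101 = 0111
  pos 4: 1110 XOR 1101 = 0011
  pos 6: 1111 XOR 1101 = 0010
Remainder = 010 (nonzero — an error is detected).

010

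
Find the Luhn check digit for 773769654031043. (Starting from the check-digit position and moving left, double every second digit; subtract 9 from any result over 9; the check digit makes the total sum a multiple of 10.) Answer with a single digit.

Partial digits right→left: 3 4 0 1 3 0 4 5 6 9 6 7 3 7 7
Double every second digit counting from the check-digit position (so the 1st, 3rd, 5th, ... of the partial from the right).
  doubled (with −9 where >9): 6 0 6 8 3 3 6 5 → sum 37
  kept as-is: 4 1 0 5 9 7 7 → sum 33
Total = 37 + 33 = 70.
Check digit = (10 − (70 mod 10)) mod 10 = 0.

0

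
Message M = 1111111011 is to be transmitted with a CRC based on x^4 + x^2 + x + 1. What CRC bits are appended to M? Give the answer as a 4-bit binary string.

0100

Append 4 zeros: 11111110110000. Divide by 10111 (XOR where the leading bit is 1):
  pos 0: 11111 XOR 10111 = 01000
  pos 1: 10001 XOR 10111 = 00110
  pos 3: 11010 XOR 10111 = 01101
  pos 4: 11011 XOR 10111 = 01100
  pos 5: 11001 XOR 10111 = 01110
  pos 6: 11100 XOR 10111 = 01011
  pos 7: 10110 XOR 10111 = 00001
Remainder (last 4 bits) = 0100. This is the CRC / FCS.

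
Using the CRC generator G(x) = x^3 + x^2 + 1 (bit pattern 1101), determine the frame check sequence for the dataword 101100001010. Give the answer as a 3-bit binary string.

Append 3 zeros: 101100001010000. Divide by 1101 (XOR where the leading bit is 1):
  pos 0: 1011 XOR 1101 = 0110
  pos 1: 1100 XOR 1101 = 0001
  pos 4: 1000 XOR 1101 = 0101
  pos 5: 1011 XOR 1101 = 0110
  pos 6: 1100 XOR 1101 = 0001
  pos 9: 1100 XOR 1101 = 0001
Remainder (last 3 bits) = 100. This is the CRC / FCS.

100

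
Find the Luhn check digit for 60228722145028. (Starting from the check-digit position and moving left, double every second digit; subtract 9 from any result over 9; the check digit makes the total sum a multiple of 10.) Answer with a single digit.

6

Partial digits right→left: 8 2 0 5 4 1 2 2 7 8 2 2 0 6
Double every second digit counting from the check-digit position (so the 1st, 3rd, 5th, ... of the partial from the right).
  doubled (with −9 where >9): 7 0 8 4 5 4 0 → sum 28
  kept as-is: 2 5 1 2 8 2 6 → sum 26
Total = 28 + 26 = 54.
Check digit = (10 − (54 mod 10)) mod 10 = 6.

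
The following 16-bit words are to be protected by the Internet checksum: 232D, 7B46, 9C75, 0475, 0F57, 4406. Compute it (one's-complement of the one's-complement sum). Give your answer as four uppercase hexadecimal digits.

One's-complement addition (fold any carry out of bit 15 back into bit 0):
  0x232D + 0x7B46 = 0x09E73
  0x9E73 + 0x9C75 = 0x13AE8 → wrap carry → 0x3AE9
  0x3AE9 + 0x0475 = 0x03F5E
  0x3F5E + 0x0F57 = 0x04EB5
  0x4EB5 + 0x4406 = 0x092BB
One's-complement sum = 0x92BB.
Checksum = ~0x92BB & 0xFFFF = 0x6D44.

6D44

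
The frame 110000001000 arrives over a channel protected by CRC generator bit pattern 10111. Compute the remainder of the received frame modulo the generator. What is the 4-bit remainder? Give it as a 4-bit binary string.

0111

Modulo-2 division of 110000001000 by 10111:
  pos 0: 11000 XOR 10111 = 01111
  pos 1: 11110 XOR 10111 = 01001
  pos 2: 10010 XOR 10111 = 00101
  pos 4: 10101 XOR 10111 = 00010
  pos 7: 10000 XOR 10111 = 00111
Remainder = 0111 (nonzero — an error is detected).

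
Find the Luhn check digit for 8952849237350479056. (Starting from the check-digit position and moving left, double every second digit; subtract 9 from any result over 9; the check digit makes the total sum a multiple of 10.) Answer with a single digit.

9

Partial digits right→left: 6 5 0 9 7 4 0 5 3 7 3 2 9 4 8 2 5 9 8
Double every second digit counting from the check-digit position (so the 1st, 3rd, 5th, ... of the partial from the right).
  doubled (with −9 where >9): 3 0 5 0 6 6 9 7 1 7 → sum 44
  kept as-is: 5 9 4 5 7 2 4 2 9 → sum 47
Total = 44 + 47 = 91.
Check digit = (10 − (91 mod 10)) mod 10 = 9.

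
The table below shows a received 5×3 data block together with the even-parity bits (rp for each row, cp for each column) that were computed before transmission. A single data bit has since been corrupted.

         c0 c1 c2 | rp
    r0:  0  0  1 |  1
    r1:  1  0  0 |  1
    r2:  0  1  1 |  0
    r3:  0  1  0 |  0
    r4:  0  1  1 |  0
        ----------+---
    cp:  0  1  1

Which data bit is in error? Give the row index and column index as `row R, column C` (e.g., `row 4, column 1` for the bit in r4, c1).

Recompute each row's even parity and compare to rp:
  r0: data parity 1, sent rp 1 → ok
  r1: data parity 1, sent rp 1 → ok
  r2: data parity 0, sent rp 0 → ok
  r3: data parity 1, sent rp 0 → mismatch
  r4: data parity 0, sent rp 0 → ok
Recompute each column's even parity and compare to cp:
  c0: data parity 1, sent cp 0 → mismatch
  c1: data parity 1, sent cp 1 → ok
  c2: data parity 1, sent cp 1 → ok
Exactly one row (r3) and one column (c0) fail → the flipped bit is at their intersection.

row 3, column 0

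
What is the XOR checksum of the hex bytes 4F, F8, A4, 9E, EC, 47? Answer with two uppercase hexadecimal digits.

XOR the bytes together:
  start with 0x4F
  0x4F ⊕ 0xF8 = 0xB7
  0xB7 ⊕ 0xA4 = 0x13
  0x13 ⊕ 0x9E = 0x8D
  0x8D ⊕ 0xEC = 0x61
  0x61 ⊕ 0x47 = 0x26

26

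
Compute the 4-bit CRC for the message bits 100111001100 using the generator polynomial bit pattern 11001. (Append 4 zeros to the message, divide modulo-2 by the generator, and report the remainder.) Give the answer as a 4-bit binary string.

1101

Append 4 zeros: 1001110011000000. Divide by 11001 (XOR where the leading bit is 1):
  pos 0: 10011 XOR 11001 = 01010
  pos 1: 10101 XOR 11001 = 01100
  pos 2: 11000 XOR 11001 = 00001
  pos 6: 10110 XOR 11001 = 01111
  pos 7: 11110 XOR 11001 = 00111
  pos 9: 11100 XOR 11001 = 00101
  pos 11: 10100 XOR 11001 = 01101
Remainder (last 4 bits) = 1101. This is the CRC / FCS.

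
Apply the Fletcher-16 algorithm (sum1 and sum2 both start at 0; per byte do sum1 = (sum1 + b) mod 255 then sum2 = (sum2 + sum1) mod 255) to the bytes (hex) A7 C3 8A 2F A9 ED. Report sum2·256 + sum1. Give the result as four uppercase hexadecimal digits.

B9BC

Running sums (mod 255):
  after byte 0 (A7): sum1=167, sum2=167
  after byte 1 (C3): sum1=107, sum2=19
  after byte 2 (8A): sum1=245, sum2=9
  after byte 3 (2F): sum1=37, sum2=46
  after byte 4 (A9): sum1=206, sum2=252
  after byte 5 (ED): sum1=188, sum2=185
Checksum = sum2·256 + sum1 = 185·256 + 188 = 47548 = 0xB9BC.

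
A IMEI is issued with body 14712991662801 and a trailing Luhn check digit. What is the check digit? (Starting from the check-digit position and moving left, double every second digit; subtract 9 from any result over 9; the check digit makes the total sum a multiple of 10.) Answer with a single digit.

Partial digits right→left: 1 0 8 2 6 6 1 9 9 2 1 7 4 1
Double every second digit counting from the check-digit position (so the 1st, 3rd, 5th, ... of the partial from the right).
  doubled (with −9 where >9): 2 7 3 2 9 2 8 → sum 33
  kept as-is: 0 2 6 9 2 7 1 → sum 27
Total = 33 + 27 = 60.
Check digit = (10 − (60 mod 10)) mod 10 = 0.

0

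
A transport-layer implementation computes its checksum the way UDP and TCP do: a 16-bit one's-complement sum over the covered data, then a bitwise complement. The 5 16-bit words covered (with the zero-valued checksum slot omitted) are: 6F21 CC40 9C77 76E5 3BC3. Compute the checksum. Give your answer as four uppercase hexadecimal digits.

757D

One's-complement addition (fold any carry out of bit 15 back into bit 0):
  0x6F21 + 0xCC40 = 0x13B61 → wrap carry → 0x3B62
  0x3B62 + 0x9C77 = 0x0D7D9
  0xD7D9 + 0x76E5 = 0x14EBE → wrap carry → 0x4EBF
  0x4EBF + 0x3BC3 = 0x08A82
One's-complement sum = 0x8A82.
Checksum = ~0x8A82 & 0xFFFF = 0x757D.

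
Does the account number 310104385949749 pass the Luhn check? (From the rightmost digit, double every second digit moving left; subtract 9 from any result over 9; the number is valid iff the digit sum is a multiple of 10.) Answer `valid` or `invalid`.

invalid

From the right, keep odd positions and double even positions (subtract 9 from any doubled value over 9):
  doubled (positions 2,4,...): 8 9 9 7 8 2 2 → sum 45
  kept (positions 1,3,...): 9 7 4 5 3 0 0 3 → sum 31
Total = 76.
76 mod 10 = 6, so the number is invalid.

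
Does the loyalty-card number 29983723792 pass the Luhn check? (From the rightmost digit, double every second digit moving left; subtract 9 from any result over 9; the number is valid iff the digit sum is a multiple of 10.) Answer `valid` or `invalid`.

invalid

From the right, keep odd positions and double even positions (subtract 9 from any doubled value over 9):
  doubled (positions 2,4,...): 9 6 5 7 9 → sum 36
  kept (positions 1,3,...): 2 7 2 3 9 2 → sum 25
Total = 61.
61 mod 10 = 1, so the number is invalid.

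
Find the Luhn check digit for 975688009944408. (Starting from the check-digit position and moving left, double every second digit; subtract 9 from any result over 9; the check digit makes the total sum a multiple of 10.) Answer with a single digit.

Partial digits right→left: 8 0 4 4 4 9 9 0 0 8 8 6 5 7 9
Double every second digit counting from the check-digit position (so the 1st, 3rd, 5th, ... of the partial from the right).
  doubled (with −9 where >9): 7 8 8 9 0 7 1 9 → sum 49
  kept as-is: 0 4 9 0 8 6 7 → sum 34
Total = 49 + 34 = 83.
Check digit = (10 − (83 mod 10)) mod 10 = 7.

7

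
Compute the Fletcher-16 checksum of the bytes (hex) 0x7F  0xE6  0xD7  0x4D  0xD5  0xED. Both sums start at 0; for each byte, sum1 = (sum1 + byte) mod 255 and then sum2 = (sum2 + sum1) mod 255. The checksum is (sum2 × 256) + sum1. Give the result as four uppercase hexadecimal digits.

604F

Running sums (mod 255):
  after byte 0 (0x7F): sum1=127, sum2=127
  after byte 1 (0xE6): sum1=102, sum2=229
  after byte 2 (0xD7): sum1=62, sum2=36
  after byte 3 (0x4D): sum1=139, sum2=175
  after byte 4 (0xD5): sum1=97, sum2=17
  after byte 5 (0xED): sum1=79, sum2=96
Checksum = sum2·256 + sum1 = 96·256 + 79 = 24655 = 0x604F.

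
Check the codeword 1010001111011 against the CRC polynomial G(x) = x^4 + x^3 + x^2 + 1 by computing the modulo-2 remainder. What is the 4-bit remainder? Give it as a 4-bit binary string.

Modulo-2 division of 1010001111011 by 11101:
  pos 0: 10100 XOR 11101 = 01001
  pos 1: 10010 XOR 11101 = 01111
  pos 2: 11111 XOR 11101 = 00010
  pos 5: 10111 XOR 11101 = 01010
  pos 6: 10100 XOR 11101 = 01001
  pos 7: 10011 XOR 11101 = 01110
  pos 8: 11101 XOR 11101 = 00000
Remainder = 0000 (zero — the frame passes the CRC check).

0000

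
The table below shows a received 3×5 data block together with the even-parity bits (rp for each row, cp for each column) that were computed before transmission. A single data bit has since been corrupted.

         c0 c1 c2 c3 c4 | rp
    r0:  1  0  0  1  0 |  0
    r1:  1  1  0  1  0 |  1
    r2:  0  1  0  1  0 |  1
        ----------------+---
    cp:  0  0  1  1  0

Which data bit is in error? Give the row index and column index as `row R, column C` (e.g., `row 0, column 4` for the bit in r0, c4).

Recompute each row's even parity and compare to rp:
  r0: data parity 0, sent rp 0 → ok
  r1: data parity 1, sent rp 1 → ok
  r2: data parity 0, sent rp 1 → mismatch
Recompute each column's even parity and compare to cp:
  c0: data parity 0, sent cp 0 → ok
  c1: data parity 0, sent cp 0 → ok
  c2: data parity 0, sent cp 1 → mismatch
  c3: data parity 1, sent cp 1 → ok
  c4: data parity 0, sent cp 0 → ok
Exactly one row (r2) and one column (c2) fail → the flipped bit is at their intersection.

row 2, column 2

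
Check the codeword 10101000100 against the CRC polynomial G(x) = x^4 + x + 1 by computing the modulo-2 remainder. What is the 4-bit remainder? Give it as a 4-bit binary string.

Modulo-2 division of 10101000100 by 10011:
  pos 0: 10101 XOR 10011 = 00110
  pos 2: 11000 XOR 10011 = 01011
  pos 3: 10110 XOR 10011 = 00101
  pos 5: 10110 XOR 10011 = 00101
Remainder = 1010 (nonzero — an error is detected).

1010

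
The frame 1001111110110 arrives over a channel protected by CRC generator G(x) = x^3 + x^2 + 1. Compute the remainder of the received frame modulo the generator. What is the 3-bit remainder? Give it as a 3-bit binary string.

000

Modulo-2 division of 1001111110110 by 1101:
  pos 0: 1001 XOR 1101 = 0100
  pos 1: 1001 XOR 1101 = 0100
  pos 2: 1001 XOR 1101 = 0100
  pos 3: 1001 XOR 1101 = 0100
  pos 4: 1001 XOR 1101 = 0100
  pos 5: 1001 XOR 1101 = 0100
  pos 6: 1000 XOR 1101 = 0101
  pos 7: 1011 XOR 1101 = 0110
  pos 8: 1101 XOR 1101 = 0000
Remainder = 000 (zero — the frame passes the CRC check).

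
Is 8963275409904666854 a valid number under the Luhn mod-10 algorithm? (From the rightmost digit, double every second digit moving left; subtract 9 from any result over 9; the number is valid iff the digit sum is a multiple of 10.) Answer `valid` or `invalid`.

From the right, keep odd positions and double even positions (subtract 9 from any doubled value over 9):
  doubled (positions 2,4,...): 1 3 3 0 9 8 5 6 9 → sum 44
  kept (positions 1,3,...): 4 8 6 4 9 0 5 2 6 8 → sum 52
Total = 96.
96 mod 10 = 6, so the number is invalid.

invalid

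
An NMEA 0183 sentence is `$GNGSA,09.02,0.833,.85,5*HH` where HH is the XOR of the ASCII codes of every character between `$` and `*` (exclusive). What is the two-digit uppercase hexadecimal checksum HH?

49

XOR the ASCII codes of the payload characters:
  'G' = 0x47 → acc = 0x47
  'N' = 0x4E → acc = 0x09
  'G' = 0x47 → acc = 0x4E
  'S' = 0x53 → acc = 0x1D
  'A' = 0x41 → acc = 0x5C
  ',' = 0x2C → acc = 0x70
  '0' = 0x30 → acc = 0x40
  '9' = 0x39 → acc = 0x79
  '.' = 0x2E → acc = 0x57
  '0' = 0x30 → acc = 0x67
  '2' = 0x32 → acc = 0x55
  ',' = 0x2C → acc = 0x79
  '0' = 0x30 → acc = 0x49
  '.' = 0x2E → acc = 0x67
  '8' = 0x38 → acc = 0x5F
  '3' = 0x33 → acc = 0x6C
  '3' = 0x33 → acc = 0x5F
  ',' = 0x2C → acc = 0x73
  '.' = 0x2E → acc = 0x5D
  '8' = 0x38 → acc = 0x65
  '5' = 0x35 → acc = 0x50
  ',' = 0x2C → acc = 0x7C
  '5' = 0x35 → acc = 0x49
Checksum = 0x49.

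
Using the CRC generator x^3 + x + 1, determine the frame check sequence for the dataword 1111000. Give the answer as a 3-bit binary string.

Append 3 zeros: 1111000000. Divide by 1011 (XOR where the leading bit is 1):
  pos 0: 1111 XOR 1011 = 0100
  pos 1: 1000 XOR 1011 = 0011
  pos 3: 1100 XOR 1011 = 0111
  pos 4: 1110 XOR 1011 = 0101
  pos 5: 1010 XOR 1011 = 0001
Remainder (last 3 bits) = 010. This is the CRC / FCS.

010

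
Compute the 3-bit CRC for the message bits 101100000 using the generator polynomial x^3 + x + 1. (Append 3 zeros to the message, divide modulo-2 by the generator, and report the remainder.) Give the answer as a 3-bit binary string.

000

Append 3 zeros: 101100000000. Divide by 1011 (XOR where the leading bit is 1):
  pos 0: 1011 XOR 1011 = 0000
Remainder (last 3 bits) = 000. This is the CRC / FCS.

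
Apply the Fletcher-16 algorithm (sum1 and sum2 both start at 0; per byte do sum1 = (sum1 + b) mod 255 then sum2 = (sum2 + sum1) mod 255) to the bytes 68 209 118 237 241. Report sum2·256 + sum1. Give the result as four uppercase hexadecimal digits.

CD6C

Running sums (mod 255):
  after byte 0 (68): sum1=68, sum2=68
  after byte 1 (209): sum1=22, sum2=90
  after byte 2 (118): sum1=140, sum2=230
  after byte 3 (237): sum1=122, sum2=97
  after byte 4 (241): sum1=108, sum2=205
Checksum = sum2·256 + sum1 = 205·256 + 108 = 52588 = 0xCD6C.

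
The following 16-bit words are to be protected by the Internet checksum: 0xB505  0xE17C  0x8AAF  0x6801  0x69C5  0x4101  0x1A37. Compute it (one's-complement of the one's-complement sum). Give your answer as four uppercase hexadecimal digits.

One's-complement addition (fold any carry out of bit 15 back into bit 0):
  0xB505 + 0xE17C = 0x19681 → wrap carry → 0x9682
  0x9682 + 0x8AAF = 0x12131 → wrap carry → 0x2132
  0x2132 + 0x6801 = 0x08933
  0x8933 + 0x69C5 = 0x0F2F8
  0xF2F8 + 0x4101 = 0x133F9 → wrap carry → 0x33FA
  0x33FA + 0x1A37 = 0x04E31
One's-complement sum = 0x4E31.
Checksum = ~0x4E31 & 0xFFFF = 0xB1CE.

B1CE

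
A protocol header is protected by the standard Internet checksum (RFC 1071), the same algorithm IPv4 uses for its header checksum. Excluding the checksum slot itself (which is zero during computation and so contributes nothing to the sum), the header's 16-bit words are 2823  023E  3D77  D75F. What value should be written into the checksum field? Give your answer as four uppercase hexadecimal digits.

C0C7

One's-complement addition (fold any carry out of bit 15 back into bit 0):
  0x2823 + 0x023E = 0x02A61
  0x2A61 + 0x3D77 = 0x067D8
  0x67D8 + 0xD75F = 0x13F37 → wrap carry → 0x3F38
One's-complement sum = 0x3F38.
Checksum = ~0x3F38 & 0xFFFF = 0xC0C7.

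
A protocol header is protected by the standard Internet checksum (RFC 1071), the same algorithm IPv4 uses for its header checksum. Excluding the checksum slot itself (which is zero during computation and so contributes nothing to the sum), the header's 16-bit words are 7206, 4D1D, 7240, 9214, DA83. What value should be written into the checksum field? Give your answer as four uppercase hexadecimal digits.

One's-complement addition (fold any carry out of bit 15 back into bit 0):
  0x7206 + 0x4D1D = 0x0BF23
  0xBF23 + 0x7240 = 0x13163 → wrap carry → 0x3164
  0x3164 + 0x9214 = 0x0C378
  0xC378 + 0xDA83 = 0x19DFB → wrap carry → 0x9DFC
One's-complement sum = 0x9DFC.
Checksum = ~0x9DFC & 0xFFFF = 0x6203.

6203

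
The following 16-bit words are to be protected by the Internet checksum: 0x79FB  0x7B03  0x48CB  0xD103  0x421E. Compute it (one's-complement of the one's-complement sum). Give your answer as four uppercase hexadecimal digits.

AF13

One's-complement addition (fold any carry out of bit 15 back into bit 0):
  0x79FB + 0x7B03 = 0x0F4FE
  0xF4FE + 0x48CB = 0x13DC9 → wrap carry → 0x3DCA
  0x3DCA + 0xD103 = 0x10ECD → wrap carry → 0x0ECE
  0x0ECE + 0x421E = 0x050EC
One's-complement sum = 0x50EC.
Checksum = ~0x50EC & 0xFFFF = 0xAF13.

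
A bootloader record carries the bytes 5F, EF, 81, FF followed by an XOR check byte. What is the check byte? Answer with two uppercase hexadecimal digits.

XOR the bytes together:
  start with 0x5F
  0x5F ⊕ 0xEF = 0xB0
  0xB0 ⊕ 0x81 = 0x31
  0x31 ⊕ 0xFF = 0xCE

CE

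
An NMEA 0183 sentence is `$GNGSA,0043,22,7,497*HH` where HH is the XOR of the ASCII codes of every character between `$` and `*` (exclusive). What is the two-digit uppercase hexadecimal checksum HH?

XOR the ASCII codes of the payload characters:
  'G' = 0x47 → acc = 0x47
  'N' = 0x4E → acc = 0x09
  'G' = 0x47 → acc = 0x4E
  'S' = 0x53 → acc = 0x1D
  'A' = 0x41 → acc = 0x5C
  ',' = 0x2C → acc = 0x70
  '0' = 0x30 → acc = 0x40
  '0' = 0x30 → acc = 0x70
  '4' = 0x34 → acc = 0x44
  '3' = 0x33 → acc = 0x77
  ',' = 0x2C → acc = 0x5B
  '2' = 0x32 → acc = 0x69
  '2' = 0x32 → acc = 0x5B
  ',' = 0x2C → acc = 0x77
  '7' = 0x37 → acc = 0x40
  ',' = 0x2C → acc = 0x6C
  '4' = 0x34 → acc = 0x58
  '9' = 0x39 → acc = 0x61
  '7' = 0x37 → acc = 0x56
Checksum = 0x56.

56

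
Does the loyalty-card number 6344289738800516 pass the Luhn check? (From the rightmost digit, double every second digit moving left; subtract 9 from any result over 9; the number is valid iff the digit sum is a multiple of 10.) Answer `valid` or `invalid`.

From the right, keep odd positions and double even positions (subtract 9 from any doubled value over 9):
  doubled (positions 2,4,...): 2 0 7 6 9 4 8 3 → sum 39
  kept (positions 1,3,...): 6 5 0 8 7 8 4 3 → sum 41
Total = 80.
80 mod 10 = 0, so the number is valid.

valid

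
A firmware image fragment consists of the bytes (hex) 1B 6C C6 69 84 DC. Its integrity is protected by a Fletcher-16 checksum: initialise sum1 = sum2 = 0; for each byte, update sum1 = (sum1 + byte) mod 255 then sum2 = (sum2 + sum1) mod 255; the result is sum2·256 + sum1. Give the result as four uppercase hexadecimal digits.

FD19

Running sums (mod 255):
  after byte 0 (1B): sum1=27, sum2=27
  after byte 1 (6C): sum1=135, sum2=162
  after byte 2 (C6): sum1=78, sum2=240
  after byte 3 (69): sum1=183, sum2=168
  after byte 4 (84): sum1=60, sum2=228
  after byte 5 (DC): sum1=25, sum2=253
Checksum = sum2·256 + sum1 = 253·256 + 25 = 64793 = 0xFD19.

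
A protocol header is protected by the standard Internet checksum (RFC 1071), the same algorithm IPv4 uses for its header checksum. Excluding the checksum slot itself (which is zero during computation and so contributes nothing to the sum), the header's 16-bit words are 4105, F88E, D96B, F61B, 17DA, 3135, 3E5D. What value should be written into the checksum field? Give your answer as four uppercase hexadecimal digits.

One's-complement addition (fold any carry out of bit 15 back into bit 0):
  0x4105 + 0xF88E = 0x13993 → wrap carry → 0x3994
  0x3994 + 0xD96B = 0x112FF → wrap carry → 0x1300
  0x1300 + 0xF61B = 0x1091B → wrap carry → 0x091C
  0x091C + 0x17DA = 0x020F6
  0x20F6 + 0x3135 = 0x0522B
  0x522B + 0x3E5D = 0x09088
One's-complement sum = 0x9088.
Checksum = ~0x9088 & 0xFFFF = 0x6F77.

6F77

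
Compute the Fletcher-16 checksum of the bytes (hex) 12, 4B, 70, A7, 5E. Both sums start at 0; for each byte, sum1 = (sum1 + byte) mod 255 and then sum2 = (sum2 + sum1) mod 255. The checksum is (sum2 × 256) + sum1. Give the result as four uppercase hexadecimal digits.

86D3

Running sums (mod 255):
  after byte 0 (12): sum1=18, sum2=18
  after byte 1 (4B): sum1=93, sum2=111
  after byte 2 (70): sum1=205, sum2=61
  after byte 3 (A7): sum1=117, sum2=178
  after byte 4 (5E): sum1=211, sum2=134
Checksum = sum2·256 + sum1 = 134·256 + 211 = 34515 = 0x86D3.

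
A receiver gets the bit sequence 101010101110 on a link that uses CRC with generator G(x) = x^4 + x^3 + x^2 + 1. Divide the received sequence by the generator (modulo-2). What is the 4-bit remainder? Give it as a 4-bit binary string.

Modulo-2 division of 101010101110 by 11101:
  pos 0: 10101 XOR 11101 = 01000
  pos 1: 10000 XOR 11101 = 01101
  pos 2: 11011 XOR 11101 = 00110
  pos 4: 11001 XOR 11101 = 00100
  pos 6: 10011 XOR 11101 = 01110
  pos 7: 11100 XOR 11101 = 00001
Remainder = 0001 (nonzero — an error is detected).

0001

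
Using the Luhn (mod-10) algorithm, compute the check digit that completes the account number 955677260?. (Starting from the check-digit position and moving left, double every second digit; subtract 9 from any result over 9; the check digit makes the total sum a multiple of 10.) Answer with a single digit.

7

Partial digits right→left: 0 6 2 7 7 6 5 5 9
Double every second digit counting from the check-digit position (so the 1st, 3rd, 5th, ... of the partial from the right).
  doubled (with −9 where >9): 0 4 5 1 9 → sum 19
  kept as-is: 6 7 6 5 → sum 24
Total = 19 + 24 = 43.
Check digit = (10 − (43 mod 10)) mod 10 = 7.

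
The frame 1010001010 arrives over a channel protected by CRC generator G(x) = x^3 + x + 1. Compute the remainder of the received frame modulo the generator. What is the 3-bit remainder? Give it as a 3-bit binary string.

100

Modulo-2 division of 1010001010 by 1011:
  pos 0: 1010 XOR 1011 = 0001
  pos 3: 1001 XOR 1011 = 0010
  pos 5: 1001 XOR 1011 = 0010
Remainder = 100 (nonzero — an error is detected).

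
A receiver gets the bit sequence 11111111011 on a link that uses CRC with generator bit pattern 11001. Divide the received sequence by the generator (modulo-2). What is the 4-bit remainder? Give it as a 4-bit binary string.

Modulo-2 division of 11111111011 by 11001:
  pos 0: 11111 XOR 11001 = 00110
  pos 2: 11011 XOR 11001 = 00010
  pos 5: 10101 XOR 11001 = 01100
  pos 6: 11001 XOR 11001 = 00000
Remainder = 0000 (zero — the frame passes the CRC check).

0000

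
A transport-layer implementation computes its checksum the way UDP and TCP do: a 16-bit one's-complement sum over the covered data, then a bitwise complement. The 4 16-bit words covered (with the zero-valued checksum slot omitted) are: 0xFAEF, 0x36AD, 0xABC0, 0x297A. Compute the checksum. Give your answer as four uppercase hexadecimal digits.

F927

One's-complement addition (fold any carry out of bit 15 back into bit 0):
  0xFAEF + 0x36AD = 0x1319C → wrap carry → 0x319D
  0x319D + 0xABC0 = 0x0DD5D
  0xDD5D + 0x297A = 0x106D7 → wrap carry → 0x06D8
One's-complement sum = 0x06D8.
Checksum = ~0x06D8 & 0xFFFF = 0xF927.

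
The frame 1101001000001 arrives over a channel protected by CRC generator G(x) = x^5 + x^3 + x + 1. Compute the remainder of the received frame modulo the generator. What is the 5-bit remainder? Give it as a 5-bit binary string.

Modulo-2 division of 1101001000001 by 101011:
  pos 0: 110100 XOR 101011 = 011111
  pos 1: 111111 XOR 101011 = 010100
  pos 2: 101000 XOR 101011 = 000011
  pos 6: 110000 XOR 101011 = 011011
  pos 7: 110111 XOR 101011 = 011100
Remainder = 11100 (nonzero — an error is detected).

11100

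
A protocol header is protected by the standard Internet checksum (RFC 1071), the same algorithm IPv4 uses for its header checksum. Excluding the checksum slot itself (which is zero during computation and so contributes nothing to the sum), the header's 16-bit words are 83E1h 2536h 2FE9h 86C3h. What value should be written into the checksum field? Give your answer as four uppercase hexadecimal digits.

A03B

One's-complement addition (fold any carry out of bit 15 back into bit 0):
  0x83E1 + 0x2536 = 0x0A917
  0xA917 + 0x2FE9 = 0x0D900
  0xD900 + 0x86C3 = 0x15FC3 → wrap carry → 0x5FC4
One's-complement sum = 0x5FC4.
Checksum = ~0x5FC4 & 0xFFFF = 0xA03B.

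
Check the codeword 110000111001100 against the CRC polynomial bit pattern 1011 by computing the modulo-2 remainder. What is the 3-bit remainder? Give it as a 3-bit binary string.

Modulo-2 division of 110000111001100 by 1011:
  pos 0: 1100 XOR 1011 = 0111
  pos 1: 1110 XOR 1011 = 0101
  pos 2: 1010 XOR 1011 = 0001
  pos 5: 1111 XOR 1011 = 0100
  pos 6: 1000 XOR 1011 = 0011
  pos 8: 1101 XOR 1011 = 0110
  pos 9: 1101 XOR 1011 = 0110
  pos 10: 1100 XOR 1011 = 0111
  pos 11: 1110 XOR 1011 = 0101
Remainder = 101 (nonzero — an error is detected).

101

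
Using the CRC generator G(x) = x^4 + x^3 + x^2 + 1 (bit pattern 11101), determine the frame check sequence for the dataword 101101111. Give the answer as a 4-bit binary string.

1110

Append 4 zeros: 1011011110000. Divide by 11101 (XOR where the leading bit is 1):
  pos 0: 10110 XOR 11101 = 01011
  pos 1: 10111 XOR 11101 = 01010
  pos 2: 10101 XOR 11101 = 01000
  pos 3: 10001 XOR 11101 = 01100
  pos 4: 11001 XOR 11101 = 00100
  pos 6: 10000 XOR 11101 = 01101
  pos 7: 11010 XOR 11101 = 00111
Remainder (last 4 bits) = 1110. This is the CRC / FCS.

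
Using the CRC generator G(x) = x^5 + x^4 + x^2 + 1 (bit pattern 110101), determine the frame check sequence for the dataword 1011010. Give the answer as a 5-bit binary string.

Append 5 zeros: 101101000000. Divide by 110101 (XOR where the leading bit is 1):
  pos 0: 101101 XOR 110101 = 011000
  pos 1: 110000 XOR 110101 = 000101
  pos 4: 101000 XOR 110101 = 011101
  pos 5: 111010 XOR 110101 = 001111
Remainder (last 5 bits) = 11110. This is the CRC / FCS.

11110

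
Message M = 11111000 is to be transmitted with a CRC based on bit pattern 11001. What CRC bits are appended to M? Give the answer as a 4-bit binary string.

Append 4 zeros: 111110000000. Divide by 11001 (XOR where the leading bit is 1):
  pos 0: 11111 XOR 11001 = 00110
  pos 2: 11000 XOR 11001 = 00001
  pos 6: 10000 XOR 11001 = 01001
  pos 7: 10010 XOR 11001 = 01011
Remainder (last 4 bits) = 1011. This is the CRC / FCS.

1011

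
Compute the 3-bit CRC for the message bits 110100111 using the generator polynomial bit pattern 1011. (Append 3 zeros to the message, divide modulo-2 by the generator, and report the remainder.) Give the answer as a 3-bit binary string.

Append 3 zeros: 110100111000. Divide by 1011 (XOR where the leading bit is 1):
  pos 0: 1101 XOR 1011 = 0110
  pos 1: 1100 XOR 1011 = 0111
  pos 2: 1110 XOR 1011 = 0101
  pos 3: 1011 XOR 1011 = 0000
  pos 7: 1100 XOR 1011 = 0111
  pos 8: 1110 XOR 1011 = 0101
Remainder (last 3 bits) = 101. This is the CRC / FCS.

101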